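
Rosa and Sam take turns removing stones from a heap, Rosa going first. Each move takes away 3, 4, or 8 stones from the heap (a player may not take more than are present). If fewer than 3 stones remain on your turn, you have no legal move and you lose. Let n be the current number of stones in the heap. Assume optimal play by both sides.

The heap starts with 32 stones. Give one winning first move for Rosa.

Use the standard recursion: the mover loses at a terminal position; elsewhere, the mover wins exactly when some move hands the opponent an L position.
n=0: no move → L
n=1: no move → L
n=2: no move → L
n=3: W (go to 0, an L position)
n=4: W (go to 1, an L position)
n=5: W (go to 2, an L position)
n=6: W (go to 2, an L position)
n=7: L (options 4(W), 3(W) are all W)
n=8: W (go to 0, an L position)
n=9: W (go to 1, an L position)
n=10: W (go to 7, an L position)
n=11: W (go to 7, an L position)
n=12: L (options 9(W), 8(W), 4(W) are all W)
n=13: L (options 10(W), 9(W), 5(W) are all W)
n=14: L (options 11(W), 10(W), 6(W) are all W)
n=15: W (go to 12, an L position)
n=16: W (go to 13, an L position)
n=17: W (go to 14, an L position)
n=18: W (go to 14, an L position)
n=19: L (options 16(W), 15(W), 11(W) are all W)
n=20: W (go to 12, an L position)
n=21: W (go to 13, an L position)
n=22: W (go to 19, an L position)
n=23: W (go to 19, an L position)
n=24: L (options 21(W), 20(W), 16(W) are all W)
n=25: L (options 22(W), 21(W), 17(W) are all W)
n=26: L (options 23(W), 22(W), 18(W) are all W)
n=27: W (go to 24, an L position)
n=28: W (go to 25, an L position)
n=29: W (go to 26, an L position)
n=30: W (go to 26, an L position)
n=31: L (options 28(W), 27(W), 23(W) are all W)
n=32: W (go to 24, an L position)
From 32, the L positions reachable in one move are: 24.

Remove 8, leaving 24.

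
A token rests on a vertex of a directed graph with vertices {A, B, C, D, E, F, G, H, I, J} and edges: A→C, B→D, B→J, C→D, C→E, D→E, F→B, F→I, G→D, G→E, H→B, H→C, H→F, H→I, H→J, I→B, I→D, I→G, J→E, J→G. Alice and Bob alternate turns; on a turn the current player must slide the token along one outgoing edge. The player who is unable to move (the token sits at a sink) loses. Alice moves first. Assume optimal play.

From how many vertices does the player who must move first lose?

3

Use the standard recursion: the mover loses at a terminal position; elsewhere, the mover wins exactly when some move hands the opponent an L position.
Every edge goes from a vertex to one that appears earlier in the order E, D, C, G, J, A, B, I, F, H, so processing vertices in that order labels each vertex after all of its successors.
E: no outgoing edge → L
D: W (go to E, an L position)
C: W (go to E, an L position)
G: W (go to E, an L position)
J: W (go to E, an L position)
A: L (sole option C(W) is W)
B: L (options J(W), D(W) are all W)
I: W (go to B, an L position)
F: W (go to B, an L position)
H: W (go to B, an L position)
The L vertices are A, B, E; that is 3 in all.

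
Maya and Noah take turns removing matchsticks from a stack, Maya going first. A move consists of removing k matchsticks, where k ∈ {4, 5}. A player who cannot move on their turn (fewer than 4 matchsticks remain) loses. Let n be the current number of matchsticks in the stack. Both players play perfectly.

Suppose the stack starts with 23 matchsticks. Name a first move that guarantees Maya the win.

Compute win/loss labels from the base case upward. A position with no move is L. Any other position is W if it can reach an L in one move, else L.
n=0: no move → L
n=1: no move → L
n=2: no move → L
n=3: no move → L
n=4: reaches L-position 0 → W
n=5: reaches L-position 1 → W
n=6: reaches L-position 2 → W
n=7: reaches L-position 3 → W
n=8: reaches L-position 3 → W
n=9: only reaches 5(W), 4(W), all W → L
n=10: only reaches 6(W), 5(W), all W → L
n=11: only reaches 7(W), 6(W), all W → L
n=12: only reaches 8(W), 7(W), all W → L
n=13: reaches L-position 9 → W
n=14: reaches L-position 10 → W
n=15: reaches L-position 11 → W
n=16: reaches L-position 12 → W
n=17: reaches L-position 12 → W
n=18: only reaches 14(W), 13(W), all W → L
n=19: only reaches 15(W), 14(W), all W → L
n=20: only reaches 16(W), 15(W), all W → L
n=21: only reaches 17(W), 16(W), all W → L
n=22: reaches L-position 18 → W
n=23: reaches L-position 19 → W
From 23, the L positions reachable in one move are: 19, 18. Any move reaching one of these is winning.

Remove 4, leaving 19.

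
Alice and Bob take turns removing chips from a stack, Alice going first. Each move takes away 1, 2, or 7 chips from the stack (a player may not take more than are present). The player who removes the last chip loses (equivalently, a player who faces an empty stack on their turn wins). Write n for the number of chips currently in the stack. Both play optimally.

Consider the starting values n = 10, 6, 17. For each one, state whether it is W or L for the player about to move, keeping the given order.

Build the W/L table. Terminal = W. A non-terminal position is W if it has a move to some L; otherwise it is L.
n=0: no move; the opponent has just taken the last chip and therefore loses → W
n=1: L (sole option 0(W) is W)
n=2: W (go to 1, an L position)
n=3: W (go to 1, an L position)
n=4: L (options 3(W), 2(W) are all W)
n=5: W (go to 4, an L position)
n=6: W (go to 4, an L position)
n=7: L (options 6(W), 5(W), 0(W) are all W)
n=8: W (go to 7, an L position)
n=9: W (go to 7, an L position)
n=10: L (options 9(W), 8(W), 3(W) are all W)
n=11: W (go to 10, an L position)
n=12: W (go to 10, an L position)
n=13: L (options 12(W), 11(W), 6(W) are all W)
n=14: W (go to 13, an L position)
n=15: W (go to 13, an L position)
n=16: L (options 15(W), 14(W), 9(W) are all W)
n=17: W (go to 16, an L position)

10: L, 6: W, 17: W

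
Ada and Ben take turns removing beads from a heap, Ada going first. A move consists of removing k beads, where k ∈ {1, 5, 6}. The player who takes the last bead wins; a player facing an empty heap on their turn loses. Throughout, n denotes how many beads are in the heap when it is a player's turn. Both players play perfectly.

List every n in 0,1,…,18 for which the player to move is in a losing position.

Build the W/L table. Terminal = L. A non-terminal position is W if it has a move to some L; otherwise it is L.
n=0: no move → L
n=1: W (go to 0, an L position)
n=2: L (sole option 1(W) is W)
n=3: W (go to 2, an L position)
n=4: L (sole option 3(W) is W)
n=5: W (go to 4, an L position)
n=6: W (go to 0, an L position)
n=7: W (go to 2, an L position)
n=8: W (go to 2, an L position)
n=9: W (go to 4, an L position)
n=10: W (go to 4, an L position)
n=11: L (options 10(W), 6(W), 5(W) are all W)
n=12: W (go to 11, an L position)
n=13: L (options 12(W), 8(W), 7(W) are all W)
n=14: W (go to 13, an L position)
n=15: L (options 14(W), 10(W), 9(W) are all W)
n=16: W (go to 15, an L position)
n=17: W (go to 11, an L position)
n=18: W (go to 13, an L position)
Reading off the rows marked L gives the requested list; there are 6 such values of n.

0, 2, 4, 11, 13, 15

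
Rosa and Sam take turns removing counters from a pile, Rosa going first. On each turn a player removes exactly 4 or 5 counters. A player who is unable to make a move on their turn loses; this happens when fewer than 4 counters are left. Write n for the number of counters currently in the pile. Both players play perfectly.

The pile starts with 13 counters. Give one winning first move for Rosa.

Remove 4, leaving 9.

Classify positions by backward induction: terminal positions (no move available) are L. From any other position, the mover wins iff some move reaches an L.
n=0: no move → L
n=1: no move → L
n=2: no move → L
n=3: no move → L
n=4: →0(L), so W
n=5: →1(L), so W
n=6: →2(L), so W
n=7: →3(L), so W
n=8: →3(L), so W
n=9: →5(W), 4(W) — all W, so L
n=10: →6(W), 5(W) — all W, so L
n=11: →7(W), 6(W) — all W, so L
n=12: →8(W), 7(W) — all W, so L
n=13: →9(L), so W
From 13, the L positions reachable in one move are: 9.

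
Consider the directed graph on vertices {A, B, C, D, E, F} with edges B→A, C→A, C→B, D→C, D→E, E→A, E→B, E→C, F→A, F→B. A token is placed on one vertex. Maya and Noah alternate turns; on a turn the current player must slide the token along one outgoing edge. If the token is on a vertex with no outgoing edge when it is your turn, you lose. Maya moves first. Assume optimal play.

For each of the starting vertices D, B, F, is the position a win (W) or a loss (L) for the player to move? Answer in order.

Use the standard recursion: the mover loses at a terminal position; elsewhere, the mover wins exactly when some move hands the opponent an L position.
Every edge goes from a vertex to one that appears earlier in the order A, B, C, E, D, F, so processing vertices in that order labels each vertex after all of its successors.
A: no outgoing edge → L
B: →A(L), so W
C: →A(L), so W
E: →A(L), so W
D: →E(W), C(W) — all W, so L
F: →A(L), so W

D: L, B: W, F: W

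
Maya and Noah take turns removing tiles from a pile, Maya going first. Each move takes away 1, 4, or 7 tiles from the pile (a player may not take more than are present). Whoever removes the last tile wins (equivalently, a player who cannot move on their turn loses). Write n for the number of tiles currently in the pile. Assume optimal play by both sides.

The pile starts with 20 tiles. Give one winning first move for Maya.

Remove 4, leaving 16.

Use the standard recursion: the mover loses at a terminal position; elsewhere, the mover wins exactly when some move hands the opponent an L position.
n=0: no move → L
n=1: →0(L), so W
n=2: →1(W) only, which is W, so L
n=3: →2(L), so W
n=4: →0(L), so W
n=5: →4(W), 1(W) — all W, so L
n=6: →5(L), so W
n=7: →0(L), so W
n=8: →7(W), 4(W), 1(W) — all W, so L
n=9: →8(L), so W
n=10: →9(W), 6(W), 3(W) — all W, so L
n=11: →10(L), so W
n=12: →8(L), so W
n=13: →12(W), 9(W), 6(W) — all W, so L
n=14: →13(L), so W
n=15: →8(L), so W
n=16: →15(W), 12(W), 9(W) — all W, so L
n=17: →16(L), so W
n=18: →17(W), 14(W), 11(W) — all W, so L
n=19: →18(L), so W
n=20: →16(L), so W
From 20, the L positions reachable in one move are: 16, 13. Any move reaching one of these is winning.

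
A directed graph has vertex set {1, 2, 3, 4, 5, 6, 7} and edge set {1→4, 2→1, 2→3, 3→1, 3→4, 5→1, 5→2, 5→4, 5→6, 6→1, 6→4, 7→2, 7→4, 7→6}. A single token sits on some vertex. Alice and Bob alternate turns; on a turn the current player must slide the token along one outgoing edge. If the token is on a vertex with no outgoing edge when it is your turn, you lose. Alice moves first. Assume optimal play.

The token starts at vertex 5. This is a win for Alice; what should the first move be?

Move to 2.

Work bottom-up. With no move the player to move loses. Otherwise the position is W if at least one move leads to an L position for the opponent, and L if every move leads to a W.
Every edge goes from a vertex to one that appears earlier in the order 4, 1, 6, 3, 2, 7, 5, so processing vertices in that order labels each vertex after all of its successors.
4: no outgoing edge → L
1: →4(L), so W
6: →4(L), so W
3: →4(L), so W
2: →3(W), 1(W) — all W, so L
7: →2(L), so W
5: →2(L), so W
From 5, the L positions reachable in one move are: 2, 4. Any move reaching one of these is winning.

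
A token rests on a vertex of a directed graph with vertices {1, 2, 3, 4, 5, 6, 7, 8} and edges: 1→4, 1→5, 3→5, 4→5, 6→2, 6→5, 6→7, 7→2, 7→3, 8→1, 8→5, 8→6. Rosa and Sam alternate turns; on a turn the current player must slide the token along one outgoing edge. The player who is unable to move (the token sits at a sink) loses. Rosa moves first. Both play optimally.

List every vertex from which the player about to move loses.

Label each position W (a win for the player to move) or L (a loss). A position with no legal move is L; any other position is W exactly when some move reaches an L, and L when every move reaches a W.
Every edge goes from a vertex to one that appears earlier in the order 5, 2, 4, 1, 3, 7, 6, 8, so processing vertices in that order labels each vertex after all of its successors.
5: no outgoing edge → L
2: no outgoing edge → L
4: reaches L-position 5 → W
1: reaches L-position 5 → W
3: reaches L-position 5 → W
7: reaches L-position 2 → W
6: reaches L-position 2 → W
8: reaches L-position 5 → W
The losing starting vertices are exactly the entries labelled L in this table (2 of them).

2, 5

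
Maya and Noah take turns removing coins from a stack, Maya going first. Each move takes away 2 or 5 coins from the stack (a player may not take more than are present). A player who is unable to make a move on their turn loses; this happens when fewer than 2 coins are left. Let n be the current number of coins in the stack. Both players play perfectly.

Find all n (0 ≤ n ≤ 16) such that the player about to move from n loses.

0, 1, 4, 7, 8, 11, 14, 15

Positions with no move are L. A position that does have a move is losing for the player to move precisely when every available move leads to a winning position for the opponent. Fill in the labels:
n=0: no move → L
n=1: no move → L
n=2: reaches L-position 0 → W
n=3: reaches L-position 1 → W
n=4: only reaches 2(W), which is W → L
n=5: reaches L-position 0 → W
n=6: reaches L-position 4 → W
n=7: only reaches 5(W), 2(W), all W → L
n=8: only reaches 6(W), 3(W), all W → L
n=9: reaches L-position 7 → W
n=10: reaches L-position 8 → W
n=11: only reaches 9(W), 6(W), all W → L
n=12: reaches L-position 7 → W
n=13: reaches L-position 11 → W
n=14: only reaches 12(W), 9(W), all W → L
n=15: only reaches 13(W), 10(W), all W → L
n=16: reaches L-position 14 → W
Reading off the rows marked L gives the requested list; there are 8 such values of n.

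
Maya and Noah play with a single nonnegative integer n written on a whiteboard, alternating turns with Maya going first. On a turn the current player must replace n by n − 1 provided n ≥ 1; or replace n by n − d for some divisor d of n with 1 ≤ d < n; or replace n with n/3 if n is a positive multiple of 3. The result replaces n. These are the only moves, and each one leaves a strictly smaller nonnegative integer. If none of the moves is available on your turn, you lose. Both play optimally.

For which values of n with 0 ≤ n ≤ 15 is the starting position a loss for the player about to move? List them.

0, 2, 5, 7, 9, 11, 13

Use the standard recursion: the mover loses at a terminal position; elsewhere, the mover wins exactly when some move hands the opponent an L position.
n=0: no move → L
n=1: W (go to 0, an L position)
n=2: L (sole option 1(W) is W)
n=3: W (go to 2, an L position)
n=4: W (go to 2, an L position)
n=5: L (sole option 4(W) is W)
n=6: W (go to 2, an L position)
n=7: L (sole option 6(W) is W)
n=8: W (go to 7, an L position)
n=9: L (options 3(W), 6(W), 8(W) are all W)
n=10: W (go to 5, an L position)
n=11: L (sole option 10(W) is W)
n=12: W (go to 9, an L position)
n=13: L (sole option 12(W) is W)
n=14: W (go to 7, an L position)
n=15: W (go to 5, an L position)
The losing starting values of n are exactly the entries labelled L in this table (7 of them).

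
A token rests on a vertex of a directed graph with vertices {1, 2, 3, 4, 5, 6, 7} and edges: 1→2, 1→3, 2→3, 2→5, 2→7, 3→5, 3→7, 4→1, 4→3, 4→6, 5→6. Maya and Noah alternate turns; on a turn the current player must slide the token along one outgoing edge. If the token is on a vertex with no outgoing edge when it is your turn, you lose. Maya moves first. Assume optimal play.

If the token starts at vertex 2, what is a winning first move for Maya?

Move to 7.

Build the W/L table. Terminal = L. A non-terminal position is W if it has a move to some L; otherwise it is L.
Every edge goes from a vertex to one that appears earlier in the order 6, 7, 5, 3, 2, 1, 4, so processing vertices in that order labels each vertex after all of its successors.
6: no outgoing edge → L
7: no outgoing edge → L
5: W (go to 6, an L position)
3: W (go to 7, an L position)
2: W (go to 7, an L position)
1: L (options 2(W), 3(W) are all W)
4: W (go to 1, an L position)
From 2, the L positions reachable in one move are: 7.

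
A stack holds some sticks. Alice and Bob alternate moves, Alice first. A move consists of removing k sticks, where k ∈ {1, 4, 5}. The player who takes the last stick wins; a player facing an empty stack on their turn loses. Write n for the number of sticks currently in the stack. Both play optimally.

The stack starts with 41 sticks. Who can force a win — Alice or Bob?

Alice wins.

Compute win/loss labels from the base case upward. A position with no move is L. Any other position is W if it can reach an L in one move, else L.
n=0: no move → L
n=1: reaches L-position 0 → W
n=2: only reaches 1(W), which is W → L
n=3: reaches L-position 2 → W
n=4: reaches L-position 0 → W
n=5: reaches L-position 0 → W
n=6: reaches L-position 2 → W
n=7: reaches L-position 2 → W
n=8: only reaches 7(W), 4(W), 3(W), all W → L
n=9: reaches L-position 8 → W
n=10: only reaches 9(W), 6(W), 5(W), all W → L
n=11: reaches L-position 10 → W
n=12: reaches L-position 8 → W
n=13: reaches L-position 8 → W
n=14: reaches L-position 10 → W
n=15: reaches L-position 10 → W
n=16: only reaches 15(W), 12(W), 11(W), all W → L
n=17: reaches L-position 16 → W
n=18: only reaches 17(W), 14(W), 13(W), all W → L
n=19: reaches L-position 18 → W
n=20: reaches L-position 16 → W
n=21: reaches L-position 16 → W
n=22: reaches L-position 18 → W
n=23: reaches L-position 18 → W
n=24: only reaches 23(W), 20(W), 19(W), all W → L
n=25: reaches L-position 24 → W
n=26: only reaches 25(W), 22(W), 21(W), all W → L
n=27: reaches L-position 26 → W
n=28: reaches L-position 24 → W
n=29: reaches L-position 24 → W
n=30: reaches L-position 26 → W
n=31: reaches L-position 26 → W
n=32: only reaches 31(W), 28(W), 27(W), all W → L
n=33: reaches L-position 32 → W
n=34: only reaches 33(W), 30(W), 29(W), all W → L
n=35: reaches L-position 34 → W
n=36: reaches L-position 32 → W
n=37: reaches L-position 32 → W
n=38: reaches L-position 34 → W
n=39: reaches L-position 34 → W
n=40: only reaches 39(W), 36(W), 35(W), all W → L
n=41: reaches L-position 40 → W
From 41 Alice can remove 1, leaving 40, reaching an L position.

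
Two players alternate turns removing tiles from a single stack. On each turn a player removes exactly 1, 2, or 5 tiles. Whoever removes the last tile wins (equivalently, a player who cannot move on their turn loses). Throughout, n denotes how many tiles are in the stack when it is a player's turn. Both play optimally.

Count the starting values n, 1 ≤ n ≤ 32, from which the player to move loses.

10

Use the standard recursion: the mover loses at a terminal position; elsewhere, the mover wins exactly when some move hands the opponent an L position.
n=0: no move → L
n=1: can move to 0, which is L ⇒ W
n=2: can move to 0, which is L ⇒ W
n=3: moves to 2(W), 1(W); every one is W ⇒ L
n=4: can move to 3, which is L ⇒ W
n=5: can move to 3, which is L ⇒ W
n=6: moves to 5(W), 4(W), 1(W); every one is W ⇒ L
n=7: can move to 6, which is L ⇒ W
n=8: can move to 6, which is L ⇒ W
n=9: moves to 8(W), 7(W), 4(W); every one is W ⇒ L
n=10: can move to 9, which is L ⇒ W
n=11: can move to 9, which is L ⇒ W
n=12: moves to 11(W), 10(W), 7(W); every one is W ⇒ L
n=13: can move to 12, which is L ⇒ W
n=14: can move to 12, which is L ⇒ W
n=15: moves to 14(W), 13(W), 10(W); every one is W ⇒ L
n=16: can move to 15, which is L ⇒ W
n=17: can move to 15, which is L ⇒ W
n=18: moves to 17(W), 16(W), 13(W); every one is W ⇒ L
n=19: can move to 18, which is L ⇒ W
n=20: can move to 18, which is L ⇒ W
n=21: moves to 20(W), 19(W), 16(W); every one is W ⇒ L
n=22: can move to 21, which is L ⇒ W
n=23: can move to 21, which is L ⇒ W
n=24: moves to 23(W), 22(W), 19(W); every one is W ⇒ L
n=25: can move to 24, which is L ⇒ W
n=26: can move to 24, which is L ⇒ W
n=27: moves to 26(W), 25(W), 22(W); every one is W ⇒ L
n=28: can move to 27, which is L ⇒ W
n=29: can move to 27, which is L ⇒ W
n=30: moves to 29(W), 28(W), 25(W); every one is W ⇒ L
n=31: can move to 30, which is L ⇒ W
n=32: can move to 30, which is L ⇒ W
L entries with 1 ≤ n ≤ 32 (n=0 is outside the asked range and is not counted): n = 3, 6, 9, 12, 15, 18, 21, 24, 27, 30; that makes 10.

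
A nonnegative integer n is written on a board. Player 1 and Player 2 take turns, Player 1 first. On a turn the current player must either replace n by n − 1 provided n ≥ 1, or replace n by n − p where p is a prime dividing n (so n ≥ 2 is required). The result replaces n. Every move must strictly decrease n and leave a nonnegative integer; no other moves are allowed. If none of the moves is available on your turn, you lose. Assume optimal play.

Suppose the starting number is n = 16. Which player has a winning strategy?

Player 2 wins.

Build the W/L table. Terminal = L. A non-terminal position is W if it has a move to some L; otherwise it is L.
n=0: no move → L
n=1: can move to 0, which is L ⇒ W
n=2: can move to 0, which is L ⇒ W
n=3: can move to 0, which is L ⇒ W
n=4: moves to 2(W), 3(W); every one is W ⇒ L
n=5: can move to 0, which is L ⇒ W
n=6: can move to 4, which is L ⇒ W
n=7: can move to 0, which is L ⇒ W
n=8: moves to 6(W), 7(W); every one is W ⇒ L
n=9: can move to 8, which is L ⇒ W
n=10: can move to 8, which is L ⇒ W
n=11: can move to 0, which is L ⇒ W
n=12: moves to 9(W), 10(W), 11(W); every one is W ⇒ L
n=13: can move to 0, which is L ⇒ W
n=14: can move to 12, which is L ⇒ W
n=15: can move to 12, which is L ⇒ W
n=16: moves to 14(W), 15(W); every one is W ⇒ L
Every move from 16 reaches a W position, so the mover loses.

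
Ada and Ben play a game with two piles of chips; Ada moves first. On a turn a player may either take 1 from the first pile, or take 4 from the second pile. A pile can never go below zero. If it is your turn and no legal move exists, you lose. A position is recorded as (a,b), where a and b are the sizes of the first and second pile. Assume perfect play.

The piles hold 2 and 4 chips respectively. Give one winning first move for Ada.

Build the W/L table. Terminal = L. A non-terminal position is W if it has a move to some L; otherwise it is L.
No move ever increases a pile, so every position that can arise here has a ≤ 2 and b ≤ 4; it is enough to label the cells with 0 ≤ a ≤ 2 and 0 ≤ b ≤ 4.
Every move lowers a or b (never raises either), so fill the grid row by row in increasing a, and left to right within a row: each cell's successors are then already labelled.
      b=0  b=1  b=2  b=3  b=4
a=0:    L    L    L    L    W
a=1:    W    W    W    W    L
a=2:    L    L    L    L    W
Cells with no legal move (terminal, hence L): (0,0), (0,1), (0,2), (0,3).
The remaining L cells, each justified by listing all of its moves:
(1,4): →(0,4)(W), (1,0)(W) — all W, so L
(2,0): →(1,0)(W) only, which is W, so L
(2,1): →(1,1)(W) only, which is W, so L
(2,2): →(1,2)(W) only, which is W, so L
(2,3): →(1,3)(W) only, which is W, so L
Every other cell has at least one move into one of the L cells above, so it is W.
From (2,4), the L positions reachable in one move are: (1,4), (2,0). Any move reaching one of these is winning.

Move to (1,4).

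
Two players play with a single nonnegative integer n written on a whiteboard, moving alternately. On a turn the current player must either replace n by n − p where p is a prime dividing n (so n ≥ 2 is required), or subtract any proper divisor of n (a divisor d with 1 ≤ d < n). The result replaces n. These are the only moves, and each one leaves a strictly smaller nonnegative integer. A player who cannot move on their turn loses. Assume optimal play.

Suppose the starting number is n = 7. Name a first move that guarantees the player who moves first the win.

Move to 0.

Label each position W (a win for the player to move) or L (a loss). A position with no legal move is L; any other position is W exactly when some move reaches an L, and L when every move reaches a W.
n=0: no move → L
n=1: no move → L
n=2: reaches L-position 0 → W
n=3: reaches L-position 0 → W
n=4: only reaches 2(W), 3(W), all W → L
n=5: reaches L-position 0 → W
n=6: reaches L-position 4 → W
n=7: reaches L-position 0 → W
From 7, the L positions reachable in one move are: 0.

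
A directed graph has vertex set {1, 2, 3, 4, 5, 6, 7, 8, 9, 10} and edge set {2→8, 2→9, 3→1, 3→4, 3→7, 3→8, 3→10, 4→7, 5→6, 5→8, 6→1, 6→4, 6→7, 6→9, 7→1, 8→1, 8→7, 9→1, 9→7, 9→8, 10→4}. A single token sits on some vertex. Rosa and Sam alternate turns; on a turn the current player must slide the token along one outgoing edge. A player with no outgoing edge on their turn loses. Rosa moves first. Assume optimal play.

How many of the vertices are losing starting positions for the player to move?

4

Work bottom-up. With no move the player to move loses. Otherwise the position is W if at least one move leads to an L position for the opponent, and L if every move leads to a W.
Every edge goes from a vertex to one that appears earlier in the order 1, 7, 8, 9, 4, 6, 10, 2, 3, 5, so processing vertices in that order labels each vertex after all of its successors.
1: no outgoing edge → L
7: →1(L), so W
8: →1(L), so W
9: →1(L), so W
4: →7(W) only, which is W, so L
6: →4(L), so W
10: →4(L), so W
2: →9(W), 8(W) — all W, so L
3: →4(L), so W
5: →6(W), 8(W) — all W, so L
The L vertices are 1, 2, 4, 5; that is 4 in all.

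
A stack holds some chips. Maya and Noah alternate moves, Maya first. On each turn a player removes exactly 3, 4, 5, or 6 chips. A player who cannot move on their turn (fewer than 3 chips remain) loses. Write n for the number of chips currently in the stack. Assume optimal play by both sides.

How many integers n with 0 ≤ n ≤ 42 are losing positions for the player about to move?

Classify positions by backward induction: terminal positions (no move available) are L. From any other position, the mover wins iff some move reaches an L.
n=0: no move → L
n=1: no move → L
n=2: no move → L
n=3: reaches L-position 0 → W
n=4: reaches L-position 1 → W
n=5: reaches L-position 2 → W
n=6: reaches L-position 2 → W
n=7: reaches L-position 2 → W
n=8: reaches L-position 2 → W
n=9: only reaches 6(W), 5(W), 4(W), 3(W), all W → L
n=10: only reaches 7(W), 6(W), 5(W), 4(W), all W → L
n=11: only reaches 8(W), 7(W), 6(W), 5(W), all W → L
n=12: reaches L-position 9 → W
n=13: reaches L-position 10 → W
n=14: reaches L-position 11 → W
n=15: reaches L-position 11 → W
n=16: reaches L-position 11 → W
n=17: reaches L-position 11 → W
n=18: only reaches 15(W), 14(W), 13(W), 12(W), all W → L
n=19: only reaches 16(W), 15(W), 14(W), 13(W), all W → L
n=20: only reaches 17(W), 16(W), 15(W), 14(W), all W → L
n=21: reaches L-position 18 → W
n=22: reaches L-position 19 → W
n=23: reaches L-position 20 → W
n=24: reaches L-position 20 → W
n=25: reaches L-position 20 → W
n=26: reaches L-position 20 → W
n=27: only reaches 24(W), 23(W), 22(W), 21(W), all W → L
n=28: only reaches 25(W), 24(W), 23(W), 22(W), all W → L
n=29: only reaches 26(W), 25(W), 24(W), 23(W), all W → L
n=30: reaches L-position 27 → W
n=31: reaches L-position 28 → W
n=32: reaches L-position 29 → W
n=33: reaches L-position 29 → W
n=34: reaches L-position 29 → W
n=35: reaches L-position 29 → W
n=36: only reaches 33(W), 32(W), 31(W), 30(W), all W → L
n=37: only reaches 34(W), 33(W), 32(W), 31(W), all W → L
n=38: only reaches 35(W), 34(W), 33(W), 32(W), all W → L
n=39: reaches L-position 36 → W
n=40: reaches L-position 37 → W
n=41: reaches L-position 38 → W
n=42: reaches L-position 38 → W
L entries with 0 ≤ n ≤ 42: n = 0, 1, 2, 9, 10, 11, 18, 19, 20, 27, 28, 29, 36, 37, 38; that makes 15.

15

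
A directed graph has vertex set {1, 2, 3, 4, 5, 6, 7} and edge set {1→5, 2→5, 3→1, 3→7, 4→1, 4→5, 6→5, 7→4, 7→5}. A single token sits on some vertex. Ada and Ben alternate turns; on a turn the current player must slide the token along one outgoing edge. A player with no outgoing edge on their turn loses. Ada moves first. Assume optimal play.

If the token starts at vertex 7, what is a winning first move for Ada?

Move to 5.

Work bottom-up. With no move the player to move loses. Otherwise the position is W if at least one move leads to an L position for the opponent, and L if every move leads to a W.
Every edge goes from a vertex to one that appears earlier in the order 5, 1, 4, 7, 6, 3, 2, so processing vertices in that order labels each vertex after all of its successors.
5: no outgoing edge → L
1: →5(L), so W
4: →5(L), so W
7: →5(L), so W
6: →5(L), so W
3: →7(W), 1(W) — all W, so L
2: →5(L), so W
From 7, the L positions reachable in one move are: 5.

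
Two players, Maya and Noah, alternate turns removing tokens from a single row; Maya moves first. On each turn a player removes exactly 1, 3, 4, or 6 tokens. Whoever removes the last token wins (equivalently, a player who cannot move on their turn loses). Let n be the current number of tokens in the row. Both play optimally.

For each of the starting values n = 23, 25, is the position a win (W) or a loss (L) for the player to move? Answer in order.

Label each position W (a win for the player to move) or L (a loss). A position with no legal move is L; any other position is W exactly when some move reaches an L, and L when every move reaches a W.
n=0: no move → L
n=1: can move to 0, which is L ⇒ W
n=2: the only move is to 1(W), a W ⇒ L
n=3: can move to 2, which is L ⇒ W
n=4: can move to 0, which is L ⇒ W
n=5: can move to 2, which is L ⇒ W
n=6: can move to 2, which is L ⇒ W
n=7: moves to 6(W), 4(W), 3(W), 1(W); every one is W ⇒ L
n=8: can move to 7, which is L ⇒ W
n=9: moves to 8(W), 6(W), 5(W), 3(W); every one is W ⇒ L
n=10: can move to 9, which is L ⇒ W
n=11: can move to 7, which is L ⇒ W
n=12: can move to 9, which is L ⇒ W
n=13: can move to 9, which is L ⇒ W
n=14: moves to 13(W), 11(W), 10(W), 8(W); every one is W ⇒ L
n=15: can move to 14, which is L ⇒ W
n=16: moves to 15(W), 13(W), 12(W), 10(W); every one is W ⇒ L
n=17: can move to 16, which is L ⇒ W
n=18: can move to 14, which is L ⇒ W
n=19: can move to 16, which is L ⇒ W
n=20: can move to 16, which is L ⇒ W
n=21: moves to 20(W), 18(W), 17(W), 15(W); every one is W ⇒ L
n=22: can move to 21, which is L ⇒ W
n=23: moves to 22(W), 20(W), 19(W), 17(W); every one is W ⇒ L
n=24: can move to 23, which is L ⇒ W
n=25: can move to 21, which is L ⇒ W

23: L, 25: W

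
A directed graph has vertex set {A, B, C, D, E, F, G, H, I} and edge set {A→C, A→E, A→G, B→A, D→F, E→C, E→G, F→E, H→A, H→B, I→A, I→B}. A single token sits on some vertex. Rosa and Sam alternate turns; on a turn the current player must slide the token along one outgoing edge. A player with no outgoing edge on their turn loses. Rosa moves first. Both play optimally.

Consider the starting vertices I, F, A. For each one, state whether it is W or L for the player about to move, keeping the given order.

Work bottom-up. With no move the player to move loses. Otherwise the position is W if at least one move leads to an L position for the opponent, and L if every move leads to a W.
Every edge goes from a vertex to one that appears earlier in the order C, G, E, A, F, D, B, I, H, so processing vertices in that order labels each vertex after all of its successors.
C: no outgoing edge → L
G: no outgoing edge → L
E: reaches L-position G → W
A: reaches L-position G → W
F: only reaches E(W), which is W → L
D: reaches L-position F → W
B: only reaches A(W), which is W → L
I: reaches L-position B → W
H: reaches L-position B → W

I: W, F: L, A: W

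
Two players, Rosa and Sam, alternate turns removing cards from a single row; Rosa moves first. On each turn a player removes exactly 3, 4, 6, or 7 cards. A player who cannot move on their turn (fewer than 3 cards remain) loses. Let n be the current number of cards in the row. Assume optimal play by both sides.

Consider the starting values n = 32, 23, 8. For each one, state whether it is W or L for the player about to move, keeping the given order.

32: L, 23: W, 8: W

Use the standard recursion: the mover loses at a terminal position; elsewhere, the mover wins exactly when some move hands the opponent an L position.
n=0: no move → L
n=1: no move → L
n=2: no move → L
n=3: can move to 0, which is L ⇒ W
n=4: can move to 1, which is L ⇒ W
n=5: can move to 2, which is L ⇒ W
n=6: can move to 2, which is L ⇒ W
n=7: can move to 1, which is L ⇒ W
n=8: can move to 2, which is L ⇒ W
n=9: can move to 2, which is L ⇒ W
n=10: moves to 7(W), 6(W), 4(W), 3(W); every one is W ⇒ L
n=11: moves to 8(W), 7(W), 5(W), 4(W); every one is W ⇒ L
n=12: moves to 9(W), 8(W), 6(W), 5(W); every one is W ⇒ L
n=13: can move to 10, which is L ⇒ W
n=14: can move to 11, which is L ⇒ W
n=15: can move to 12, which is L ⇒ W
n=16: can move to 12, which is L ⇒ W
n=17: can move to 11, which is L ⇒ W
n=18: can move to 12, which is L ⇒ W
n=19: can move to 12, which is L ⇒ W
n=20: moves to 17(W), 16(W), 14(W), 13(W); every one is W ⇒ L
n=21: moves to 18(W), 17(W), 15(W), 14(W); every one is W ⇒ L
n=22: moves to 19(W), 18(W), 16(W), 15(W); every one is W ⇒ L
n=23: can move to 20, which is L ⇒ W
n=24: can move to 21, which is L ⇒ W
n=25: can move to 22, which is L ⇒ W
n=26: can move to 22, which is L ⇒ W
n=27: can move to 21, which is L ⇒ W
n=28: can move to 22, which is L ⇒ W
n=29: can move to 22, which is L ⇒ W
n=30: moves to 27(W), 26(W), 24(W), 23(W); every one is W ⇒ L
n=31: moves to 28(W), 27(W), 25(W), 24(W); every one is W ⇒ L
n=32: moves to 29(W), 28(W), 26(W), 25(W); every one is W ⇒ L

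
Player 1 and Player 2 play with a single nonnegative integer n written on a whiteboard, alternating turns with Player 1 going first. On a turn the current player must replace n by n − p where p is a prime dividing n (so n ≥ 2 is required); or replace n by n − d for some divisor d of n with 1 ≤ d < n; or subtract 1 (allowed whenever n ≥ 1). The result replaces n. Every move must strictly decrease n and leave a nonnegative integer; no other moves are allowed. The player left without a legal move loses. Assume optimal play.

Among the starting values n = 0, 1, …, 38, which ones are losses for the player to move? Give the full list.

0, 4, 9, 14, 20, 26, 32, 35, 38

Build the W/L table. Terminal = L. A non-terminal position is W if it has a move to some L; otherwise it is L.
n=0: no move → L
n=1: reaches L-position 0 → W
n=2: reaches L-position 0 → W
n=3: reaches L-position 0 → W
n=4: only reaches 2(W), 3(W), all W → L
n=5: reaches L-position 0 → W
n=6: reaches L-position 4 → W
n=7: reaches L-position 0 → W
n=8: reaches L-position 4 → W
n=9: only reaches 6(W), 8(W), all W → L
n=10: reaches L-position 9 → W
n=11: reaches L-position 0 → W
n=12: reaches L-position 9 → W
n=13: reaches L-position 0 → W
n=14: only reaches 7(W), 12(W), 13(W), all W → L
n=15: reaches L-position 14 → W
n=16: reaches L-position 14 → W
n=17: reaches L-position 0 → W
n=18: reaches L-position 9 → W
n=19: reaches L-position 0 → W
n=20: only reaches 10(W), 15(W), 16(W), 18(W), 19(W), all W → L
n=21: reaches L-position 14 → W
n=22: reaches L-position 20 → W
n=23: reaches L-position 0 → W
n=24: reaches L-position 20 → W
n=25: reaches L-position 20 → W
n=26: only reaches 13(W), 24(W), 25(W), all W → L
n=27: reaches L-position 26 → W
n=28: reaches L-position 14 → W
n=29: reaches L-position 0 → W
n=30: reaches L-position 20 → W
n=31: reaches L-position 0 → W
n=32: only reaches 16(W), 24(W), 28(W), 30(W), 31(W), all W → L
n=33: reaches L-position 32 → W
n=34: reaches L-position 32 → W
n=35: only reaches 28(W), 30(W), 34(W), all W → L
n=36: reaches L-position 32 → W
n=37: reaches L-position 0 → W
n=38: only reaches 19(W), 36(W), 37(W), all W → L
Reading off the rows marked L gives the requested list; there are 9 such values of n.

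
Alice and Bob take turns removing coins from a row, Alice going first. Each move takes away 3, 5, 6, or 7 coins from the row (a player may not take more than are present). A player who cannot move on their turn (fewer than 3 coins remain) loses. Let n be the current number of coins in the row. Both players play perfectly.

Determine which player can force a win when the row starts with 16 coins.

Alice wins.

Compute win/loss labels from the base case upward. A position with no move is L. Any other position is W if it can reach an L in one move, else L.
n=0: no move → L
n=1: no move → L
n=2: no move → L
n=3: W (go to 0, an L position)
n=4: W (go to 1, an L position)
n=5: W (go to 2, an L position)
n=6: W (go to 1, an L position)
n=7: W (go to 2, an L position)
n=8: W (go to 2, an L position)
n=9: W (go to 2, an L position)
n=10: L (options 7(W), 5(W), 4(W), 3(W) are all W)
n=11: L (options 8(W), 6(W), 5(W), 4(W) are all W)
n=12: L (options 9(W), 7(W), 6(W), 5(W) are all W)
n=13: W (go to 10, an L position)
n=14: W (go to 11, an L position)
n=15: W (go to 12, an L position)
n=16: W (go to 11, an L position)
The starting position 16 is W: Alice should remove 5, leaving 11, handing over an L position.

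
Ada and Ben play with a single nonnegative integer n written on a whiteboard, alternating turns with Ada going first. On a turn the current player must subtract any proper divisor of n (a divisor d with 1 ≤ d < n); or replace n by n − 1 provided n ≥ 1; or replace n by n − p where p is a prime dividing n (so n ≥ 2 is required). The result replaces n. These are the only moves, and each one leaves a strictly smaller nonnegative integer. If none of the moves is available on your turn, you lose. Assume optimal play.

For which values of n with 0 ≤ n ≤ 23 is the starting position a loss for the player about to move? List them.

0, 4, 9, 14, 20

Label each position W (a win for the player to move) or L (a loss). A position with no legal move is L; any other position is W exactly when some move reaches an L, and L when every move reaches a W.
n=0: no move → L
n=1: W (go to 0, an L position)
n=2: W (go to 0, an L position)
n=3: W (go to 0, an L position)
n=4: L (options 2(W), 3(W) are all W)
n=5: W (go to 0, an L position)
n=6: W (go to 4, an L position)
n=7: W (go to 0, an L position)
n=8: W (go to 4, an L position)
n=9: L (options 6(W), 8(W) are all W)
n=10: W (go to 9, an L position)
n=11: W (go to 0, an L position)
n=12: W (go to 9, an L position)
n=13: W (go to 0, an L position)
n=14: L (options 7(W), 12(W), 13(W) are all W)
n=15: W (go to 14, an L position)
n=16: W (go to 14, an L position)
n=17: W (go to 0, an L position)
n=18: W (go to 9, an L position)
n=19: W (go to 0, an L position)
n=20: L (options 10(W), 15(W), 16(W), 18(W), 19(W) are all W)
n=21: W (go to 14, an L position)
n=22: W (go to 20, an L position)
n=23: W (go to 0, an L position)
Reading off the rows marked L gives the requested list; there are 5 such values of n.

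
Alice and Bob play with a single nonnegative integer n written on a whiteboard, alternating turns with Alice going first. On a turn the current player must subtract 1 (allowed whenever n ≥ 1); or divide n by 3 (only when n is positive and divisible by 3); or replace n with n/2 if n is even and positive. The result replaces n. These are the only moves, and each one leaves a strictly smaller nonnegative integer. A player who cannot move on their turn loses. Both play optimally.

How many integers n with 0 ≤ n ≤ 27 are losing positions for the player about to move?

Build the W/L table. Terminal = L. A non-terminal position is W if it has a move to some L; otherwise it is L.
n=0: no move → L
n=1: reaches L-position 0 → W
n=2: only reaches 1(W), which is W → L
n=3: reaches L-position 2 → W
n=4: reaches L-position 2 → W
n=5: only reaches 4(W), which is W → L
n=6: reaches L-position 2 → W
n=7: only reaches 6(W), which is W → L
n=8: reaches L-position 7 → W
n=9: only reaches 3(W), 8(W), all W → L
n=10: reaches L-position 5 → W
n=11: only reaches 10(W), which is W → L
n=12: reaches L-position 11 → W
n=13: only reaches 12(W), which is W → L
n=14: reaches L-position 7 → W
n=15: reaches L-position 5 → W
n=16: only reaches 8(W), 15(W), all W → L
n=17: reaches L-position 16 → W
n=18: reaches L-position 9 → W
n=19: only reaches 18(W), which is W → L
n=20: reaches L-position 19 → W
n=21: reaches L-position 7 → W
n=22: reaches L-position 11 → W
n=23: only reaches 22(W), which is W → L
n=24: reaches L-position 23 → W
n=25: only reaches 24(W), which is W → L
n=26: reaches L-position 13 → W
n=27: reaches L-position 9 → W
L entries with 0 ≤ n ≤ 27: n = 0, 2, 5, 7, 9, 11, 13, 16, 19, 23, 25; that makes 11.

11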